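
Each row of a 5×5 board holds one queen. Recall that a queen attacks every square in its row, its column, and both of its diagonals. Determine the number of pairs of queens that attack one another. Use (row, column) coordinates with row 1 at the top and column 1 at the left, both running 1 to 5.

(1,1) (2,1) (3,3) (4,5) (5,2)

2

Same column: (1,1)–(2,1) (column 1).
Same diagonal: (1,1)–(3,3) (|1−3| = |1−3| = 2).
Total attacking pairs: 2.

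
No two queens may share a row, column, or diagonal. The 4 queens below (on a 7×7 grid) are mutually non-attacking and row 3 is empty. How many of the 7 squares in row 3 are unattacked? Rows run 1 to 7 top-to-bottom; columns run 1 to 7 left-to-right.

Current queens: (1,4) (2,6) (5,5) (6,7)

(1,4) attacks row 3 at column 4 and diagonals 2, 6.
(2,6) attacks row 3 at column 6 and diagonals 5, 7.
(5,5) attacks row 3 at column 5 and diagonals 3, 7.
(6,7) attacks row 3 at column 7 and diagonals 4.
Attacked columns: {2, 3, 4, 5, 6, 7}. Safe: {1}.

1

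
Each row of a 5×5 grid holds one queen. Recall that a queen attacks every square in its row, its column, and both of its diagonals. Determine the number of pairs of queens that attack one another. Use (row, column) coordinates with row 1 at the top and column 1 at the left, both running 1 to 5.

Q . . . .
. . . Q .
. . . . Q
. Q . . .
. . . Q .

Same column: (2,4)–(5,4) (column 4).
Same diagonal: (2,4)–(3,5) (|2−3| = |4−5| = 1); (2,4)–(4,2) (|2−4| = |4−2| = 2).
Total attacking pairs: 3.

3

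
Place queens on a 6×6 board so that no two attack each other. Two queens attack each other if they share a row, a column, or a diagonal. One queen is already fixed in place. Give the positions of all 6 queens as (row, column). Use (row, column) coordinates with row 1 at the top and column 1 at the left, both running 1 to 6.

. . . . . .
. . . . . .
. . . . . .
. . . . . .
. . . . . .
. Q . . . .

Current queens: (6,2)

Row 1: attacked by (6,2)→{2}. Safe: 1, 3, 4, 5, 6. Place at column 5.
Row 2: attacked by (1,5)→{4,5,6}; (6,2)→{2,6}. Safe: 1, 3. Place at column 3.
Row 3: attacked by (1,5)→{3,5}; (2,3)→{2,3,4}; (6,2)→{2,5}. Safe: 1, 6. Place at column 1.
Row 4: attacked by (1,5)→{2,5}; (2,3)→{1,3,5}; (3,1)→{1,2}; (6,2)→{2,4}. Safe: 6. Place at column 6.
Row 5: attacked by (1,5)→{1,5}; (2,3)→{3,6}; (3,1)→{1,3}; (4,6)→{5,6}; (6,2)→{1,2,3}. Safe: 4. Place at column 4.
Columns [5, 3, 1, 6, 4, 2], r−c [-4, -1, 2, -2, 1, 4], r+c [6, 5, 4, 10, 9, 8] are all distinct, so no two queens attack.

(1,5) (2,3) (3,1) (4,6) (5,4) (6,2)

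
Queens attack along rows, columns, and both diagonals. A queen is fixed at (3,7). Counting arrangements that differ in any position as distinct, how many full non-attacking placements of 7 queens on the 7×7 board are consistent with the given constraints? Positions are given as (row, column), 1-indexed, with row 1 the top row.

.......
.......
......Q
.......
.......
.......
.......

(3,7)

6

Branch on row 1: col 1 → 1; col 2 → 1; col 3 → 1; col 4 → 1; col 6 → 2.
Sum: 1 + 1 + 1 + 1 + 2 = 6.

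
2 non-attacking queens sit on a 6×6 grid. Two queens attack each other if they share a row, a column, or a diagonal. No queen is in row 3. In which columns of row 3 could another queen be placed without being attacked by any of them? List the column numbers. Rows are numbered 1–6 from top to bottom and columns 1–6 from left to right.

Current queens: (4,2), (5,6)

columns 5

(4,2) attacks row 3 at column 2 and diagonals 1, 3.
(5,6) attacks row 3 at column 6 and diagonals 4.
Attacked columns: {1, 2, 3, 4, 6}. Safe: {5}.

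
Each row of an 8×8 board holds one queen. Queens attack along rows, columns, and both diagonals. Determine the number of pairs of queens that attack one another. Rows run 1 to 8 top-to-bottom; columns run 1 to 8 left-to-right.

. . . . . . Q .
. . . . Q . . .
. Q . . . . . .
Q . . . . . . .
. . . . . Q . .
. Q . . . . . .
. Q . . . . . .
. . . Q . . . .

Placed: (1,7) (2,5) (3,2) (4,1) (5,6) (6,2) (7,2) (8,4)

6

Same column: (3,2)–(6,2) (column 2); (3,2)–(7,2) (column 2); (6,2)–(7,2) (column 2).
Same diagonal: (1,7)–(6,2) (|1−6| = |7−2| = 5); (3,2)–(4,1) (|3−4| = |2−1| = 1); (6,2)–(8,4) (|6−8| = |2−4| = 2).
Total attacking pairs: 6.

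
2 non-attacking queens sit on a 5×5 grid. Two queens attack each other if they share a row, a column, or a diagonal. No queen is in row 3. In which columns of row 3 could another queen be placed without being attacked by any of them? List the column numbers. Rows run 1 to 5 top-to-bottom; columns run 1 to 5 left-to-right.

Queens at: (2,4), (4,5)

(2,4) attacks row 3 at column 4 and diagonals 3, 5.
(4,5) attacks row 3 at column 5 and diagonals 4.
Attacked columns: {3, 4, 5}. Safe: {1, 2}.

columns 1, 2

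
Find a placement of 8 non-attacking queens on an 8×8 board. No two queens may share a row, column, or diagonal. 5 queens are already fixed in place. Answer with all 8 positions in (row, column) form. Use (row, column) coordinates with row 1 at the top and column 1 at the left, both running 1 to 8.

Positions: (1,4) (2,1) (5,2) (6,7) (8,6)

(1,4) (2,1) (3,5) (4,8) (5,2) (6,7) (7,3) (8,6)

Row 3: attacked by (1,4)→{2,4,6}; (2,1)→{1,2}; (5,2)→{2,4}; (6,7)→{4,7}; (8,6)→{1,6}. Safe: 3, 5, 8. Place at column 5.
Row 4: attacked by (1,4)→{1,4,7}; (2,1)→{1,3}; (3,5)→{4,5,6}; (5,2)→{1,2,3}; (6,7)→{5,7}; (8,6)→{2,6}. Safe: 8. Place at column 8.
Row 7: attacked by (1,4)→{4}; (2,1)→{1,6}; (3,5)→{1,5}; (4,8)→{5,8}; (5,2)→{2,4}; (6,7)→{6,7,8}; (8,6)→{5,6,7}. Safe: 3. Place at column 3.
Columns [4, 1, 5, 8, 2, 7, 3, 6], r−c [-3, 1, -2, -4, 3, -1, 4, 2], r+c [5, 3, 8, 12, 7, 13, 10, 14] are all distinct, so no two queens attack.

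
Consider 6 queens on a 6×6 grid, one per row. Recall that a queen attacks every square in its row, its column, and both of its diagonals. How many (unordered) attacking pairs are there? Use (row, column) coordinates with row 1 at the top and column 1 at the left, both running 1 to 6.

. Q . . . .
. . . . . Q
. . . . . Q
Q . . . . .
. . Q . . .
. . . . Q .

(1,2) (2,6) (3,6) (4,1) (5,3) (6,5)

2

Same column: (2,6)–(3,6) (column 6).
Same diagonal: (2,6)–(5,3) (|2−5| = |6−3| = 3).
Total attacking pairs: 2.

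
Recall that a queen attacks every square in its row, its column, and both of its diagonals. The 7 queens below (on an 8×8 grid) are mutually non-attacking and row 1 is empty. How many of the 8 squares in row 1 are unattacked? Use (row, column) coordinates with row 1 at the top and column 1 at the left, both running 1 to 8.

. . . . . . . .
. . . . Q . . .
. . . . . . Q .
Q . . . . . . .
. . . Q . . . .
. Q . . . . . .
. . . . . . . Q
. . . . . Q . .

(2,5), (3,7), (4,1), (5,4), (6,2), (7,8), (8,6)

1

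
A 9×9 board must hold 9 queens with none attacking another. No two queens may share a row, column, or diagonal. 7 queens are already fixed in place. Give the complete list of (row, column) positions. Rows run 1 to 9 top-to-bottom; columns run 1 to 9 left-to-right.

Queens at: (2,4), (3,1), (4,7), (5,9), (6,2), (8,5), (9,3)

Row 1: attacked by (2,4)→{3,4,5}; (3,1)→{1,3}; (4,7)→{4,7}; (5,9)→{5,9}; (6,2)→{2,7}; (8,5)→{5}; (9,3)→{3}. Safe: 6, 8. Place at column 6.
Row 7: attacked by (1,6)→{6}; (2,4)→{4,9}; (3,1)→{1,5}; (4,7)→{4,7}; (5,9)→{7,9}; (6,2)→{1,2,3}; (8,5)→{4,5,6}; (9,3)→{1,3,5}. Safe: 8. Place at column 8.
Columns [6, 4, 1, 7, 9, 2, 8, 5, 3], r−c [-5, -2, 2, -3, -4, 4, -1, 3, 6], r+c [7, 6, 4, 11, 14, 8, 15, 13, 12] are all distinct, so no two queens attack.

(1,6) (2,4) (3,1) (4,7) (5,9) (6,2) (7,8) (8,5) (9,3)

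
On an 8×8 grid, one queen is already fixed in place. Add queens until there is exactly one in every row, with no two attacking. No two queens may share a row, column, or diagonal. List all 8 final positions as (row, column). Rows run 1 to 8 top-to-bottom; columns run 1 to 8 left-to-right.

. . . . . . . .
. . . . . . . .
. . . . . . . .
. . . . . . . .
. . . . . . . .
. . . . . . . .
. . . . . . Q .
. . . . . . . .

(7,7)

(1,8) (2,3) (3,1) (4,6) (5,2) (6,5) (7,7) (8,4)

Row 1: attacked by (7,7)→{1,7}. Safe: 2, 3, 4, 5, 6, 8. Place at column 8.
Row 2: attacked by (1,8)→{7,8}; (7,7)→{2,7}. Safe: 1, 3, 4, 5, 6. Place at column 3.
Row 3: attacked by (1,8)→{6,8}; (2,3)→{2,3,4}; (7,7)→{3,7}. Safe: 1, 5. Place at column 1.
Row 4: attacked by (1,8)→{5,8}; (2,3)→{1,3,5}; (3,1)→{1,2}; (7,7)→{4,7}. Safe: 6. Place at column 6.
Row 5: attacked by (1,8)→{4,8}; (2,3)→{3,6}; (3,1)→{1,3}; (4,6)→{5,6,7}; (7,7)→{5,7}. Safe: 2. Place at column 2.
Row 6: attacked by (1,8)→{3,8}; (2,3)→{3,7}; (3,1)→{1,4}; (4,6)→{4,6,8}; (5,2)→{1,2,3}; (7,7)→{6,7,8}. Safe: 5. Place at column 5.
Row 8: attacked by (1,8)→{1,8}; (2,3)→{3}; (3,1)→{1,6}; (4,6)→{2,6}; (5,2)→{2,5}; (6,5)→{3,5,7}; (7,7)→{6,7,8}. Safe: 4. Place at column 4.
Columns [8, 3, 1, 6, 2, 5, 7, 4], r−c [-7, -1, 2, -2, 3, 1, 0, 4], r+c [9, 5, 4, 10, 7, 11, 14, 12] are all distinct, so no two queens attack.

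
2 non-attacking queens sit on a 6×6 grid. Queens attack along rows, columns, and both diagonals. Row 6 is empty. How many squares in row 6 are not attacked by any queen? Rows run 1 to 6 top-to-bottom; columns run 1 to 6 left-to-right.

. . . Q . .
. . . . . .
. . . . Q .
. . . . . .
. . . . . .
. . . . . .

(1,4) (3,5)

3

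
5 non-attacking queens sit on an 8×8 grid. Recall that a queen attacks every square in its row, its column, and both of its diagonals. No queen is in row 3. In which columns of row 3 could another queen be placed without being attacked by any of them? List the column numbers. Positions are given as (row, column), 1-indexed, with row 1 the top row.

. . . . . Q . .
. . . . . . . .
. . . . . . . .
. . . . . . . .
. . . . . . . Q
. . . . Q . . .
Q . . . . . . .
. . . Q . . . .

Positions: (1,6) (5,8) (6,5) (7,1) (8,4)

(1,6) attacks row 3 at column 6 and diagonals 4, 8.
(5,8) attacks row 3 at column 8 and diagonals 6.
(6,5) attacks row 3 at column 5 and diagonals 2, 8.
(7,1) attacks row 3 at column 1 and diagonals 5.
(8,4) attacks row 3 at column 4.
Attacked columns: {1, 2, 4, 5, 6, 8}. Safe: {3, 7}.

columns 3, 7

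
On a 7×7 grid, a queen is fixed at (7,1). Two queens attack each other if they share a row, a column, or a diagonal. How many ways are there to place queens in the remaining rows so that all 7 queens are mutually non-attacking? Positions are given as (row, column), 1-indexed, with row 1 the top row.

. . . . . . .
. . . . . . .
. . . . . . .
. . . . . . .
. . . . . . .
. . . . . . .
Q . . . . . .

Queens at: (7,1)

4

Branch on row 1: col 2 → 0; col 3 → 1; col 4 → 1; col 5 → 1; col 6 → 1.
Sum: 0 + 1 + 1 + 1 + 1 = 4.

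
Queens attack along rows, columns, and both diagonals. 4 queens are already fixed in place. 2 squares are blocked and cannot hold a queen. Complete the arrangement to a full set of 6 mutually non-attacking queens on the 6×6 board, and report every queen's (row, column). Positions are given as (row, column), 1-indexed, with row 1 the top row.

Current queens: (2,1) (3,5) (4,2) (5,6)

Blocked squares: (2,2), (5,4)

Row 1: attacked by (2,1)→{1,2}; (3,5)→{3,5}; (4,2)→{2,5}; (5,6)→{2,6}. Safe: 4. Place at column 4.
Row 6: attacked by (1,4)→{4}; (2,1)→{1,5}; (3,5)→{2,5}; (4,2)→{2,4}; (5,6)→{5,6}. Safe: 3. Place at column 3.
Columns [4, 1, 5, 2, 6, 3], r−c [-3, 1, -2, 2, -1, 3], r+c [5, 3, 8, 6, 11, 9] are all distinct, so no two queens attack.

(1,4) (2,1) (3,5) (4,2) (5,6) (6,3)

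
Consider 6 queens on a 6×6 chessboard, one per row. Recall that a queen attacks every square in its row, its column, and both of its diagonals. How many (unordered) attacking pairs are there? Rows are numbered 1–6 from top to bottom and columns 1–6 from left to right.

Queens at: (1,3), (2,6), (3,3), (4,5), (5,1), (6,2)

Same column: (1,3)–(3,3) (column 3).
Same diagonal: (2,6)–(6,2) (|2−6| = |6−2| = 4); (3,3)–(5,1) (|3−5| = |3−1| = 2); (5,1)–(6,2) (|5−6| = |1−2| = 1).
Total attacking pairs: 4.

4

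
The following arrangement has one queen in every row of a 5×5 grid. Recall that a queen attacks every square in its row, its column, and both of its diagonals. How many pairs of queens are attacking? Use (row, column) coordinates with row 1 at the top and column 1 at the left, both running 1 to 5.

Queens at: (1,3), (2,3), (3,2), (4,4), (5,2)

3

Same column: (1,3)–(2,3) (column 3); (3,2)–(5,2) (column 2).
Same diagonal: (2,3)–(3,2) (|2−3| = |3−2| = 1).
Total attacking pairs: 3.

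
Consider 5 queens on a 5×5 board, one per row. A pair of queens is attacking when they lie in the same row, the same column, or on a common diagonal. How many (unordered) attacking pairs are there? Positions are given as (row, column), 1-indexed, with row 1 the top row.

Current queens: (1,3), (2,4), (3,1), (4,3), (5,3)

6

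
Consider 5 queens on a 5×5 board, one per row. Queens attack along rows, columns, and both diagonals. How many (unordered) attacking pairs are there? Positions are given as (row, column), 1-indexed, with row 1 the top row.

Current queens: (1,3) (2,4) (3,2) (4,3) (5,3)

Same column: (1,3)–(4,3) (column 3); (1,3)–(5,3) (column 3); (4,3)–(5,3) (column 3).
Same diagonal: (1,3)–(2,4) (|1−2| = |3−4| = 1); (3,2)–(4,3) (|3−4| = |2−3| = 1).
Total attacking pairs: 5.

5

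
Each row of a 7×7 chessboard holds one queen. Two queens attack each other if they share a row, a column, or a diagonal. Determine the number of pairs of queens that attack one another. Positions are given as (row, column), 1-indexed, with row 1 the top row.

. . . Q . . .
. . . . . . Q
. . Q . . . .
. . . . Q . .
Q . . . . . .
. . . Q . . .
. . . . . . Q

Same column: (1,4)–(6,4) (column 4); (2,7)–(7,7) (column 7).
Same diagonal: (2,7)–(4,5) (|2−4| = |7−5| = 2); (3,3)–(5,1) (|3−5| = |3−1| = 2); (3,3)–(7,7) (|3−7| = |3−7| = 4).
Total attacking pairs: 5.

5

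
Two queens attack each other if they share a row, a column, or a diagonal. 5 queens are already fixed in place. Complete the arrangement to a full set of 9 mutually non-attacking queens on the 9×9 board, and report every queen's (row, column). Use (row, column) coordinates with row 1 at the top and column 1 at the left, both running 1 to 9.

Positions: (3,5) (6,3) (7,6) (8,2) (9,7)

Row 1: attacked by (3,5)→{3,5,7}; (6,3)→{3,8}; (7,6)→{6}; (8,2)→{2,9}; (9,7)→{7}. Safe: 1, 4. Place at column 4.
Row 2: attacked by (1,4)→{3,4,5}; (3,5)→{4,5,6}; (6,3)→{3,7}; (7,6)→{1,6}; (8,2)→{2,8}; (9,7)→{7}. Safe: 9. Place at column 9.
Row 4: attacked by (1,4)→{1,4,7}; (2,9)→{7,9}; (3,5)→{4,5,6}; (6,3)→{1,3,5}; (7,6)→{3,6,9}; (8,2)→{2,6}; (9,7)→{2,7}. Safe: 8. Place at column 8.
Row 5: attacked by (1,4)→{4,8}; (2,9)→{6,9}; (3,5)→{3,5,7}; (4,8)→{7,8,9}; (6,3)→{2,3,4}; (7,6)→{4,6,8}; (8,2)→{2,5}; (9,7)→{3,7}. Safe: 1. Place at column 1.
Columns [4, 9, 5, 8, 1, 3, 6, 2, 7], r−c [-3, -7, -2, -4, 4, 3, 1, 6, 2], r+c [5, 11, 8, 12, 6, 9, 13, 10, 16] are all distinct, so no two queens attack.

(1,4) (2,9) (3,5) (4,8) (5,1) (6,3) (7,6) (8,2) (9,7)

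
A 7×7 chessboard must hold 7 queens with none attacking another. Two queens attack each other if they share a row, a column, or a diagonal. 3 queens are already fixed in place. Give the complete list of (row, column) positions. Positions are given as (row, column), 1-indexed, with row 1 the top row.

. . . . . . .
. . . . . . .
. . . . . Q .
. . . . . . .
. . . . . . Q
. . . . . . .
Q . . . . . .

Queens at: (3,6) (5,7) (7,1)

(1,5) (2,2) (3,6) (4,3) (5,7) (6,4) (7,1)

Row 1: attacked by (3,6)→{4,6}; (5,7)→{3,7}; (7,1)→{1,7}. Safe: 2, 5. Place at column 5.
Row 2: attacked by (1,5)→{4,5,6}; (3,6)→{5,6,7}; (5,7)→{4,7}; (7,1)→{1,6}. Safe: 2, 3. Place at column 2.
Row 4: attacked by (1,5)→{2,5}; (2,2)→{2,4}; (3,6)→{5,6,7}; (5,7)→{6,7}; (7,1)→{1,4}. Safe: 3. Place at column 3.
Row 6: attacked by (1,5)→{5}; (2,2)→{2,6}; (3,6)→{3,6}; (4,3)→{1,3,5}; (5,7)→{6,7}; (7,1)→{1,2}. Safe: 4. Place at column 4.
Columns [5, 2, 6, 3, 7, 4, 1], r−c [-4, 0, -3, 1, -2, 2, 6], r+c [6, 4, 9, 7, 12, 10, 8] are all distinct, so no two queens attack.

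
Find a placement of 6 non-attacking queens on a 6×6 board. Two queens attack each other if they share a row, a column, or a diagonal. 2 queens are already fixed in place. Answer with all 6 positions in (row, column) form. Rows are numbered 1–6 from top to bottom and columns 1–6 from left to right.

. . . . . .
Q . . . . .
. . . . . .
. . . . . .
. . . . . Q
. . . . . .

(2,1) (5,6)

Row 1: attacked by (2,1)→{1,2}; (5,6)→{2,6}. Safe: 3, 4, 5. Place at column 4.
Row 3: attacked by (1,4)→{2,4,6}; (2,1)→{1,2}; (5,6)→{4,6}. Safe: 3, 5. Place at column 5.
Row 4: attacked by (1,4)→{1,4}; (2,1)→{1,3}; (3,5)→{4,5,6}; (5,6)→{5,6}. Safe: 2. Place at column 2.
Row 6: attacked by (1,4)→{4}; (2,1)→{1,5}; (3,5)→{2,5}; (4,2)→{2,4}; (5,6)→{5,6}. Safe: 3. Place at column 3.
Columns [4, 1, 5, 2, 6, 3], r−c [-3, 1, -2, 2, -1, 3], r+c [5, 3, 8, 6, 11, 9] are all distinct, so no two queens attack.

(1,4) (2,1) (3,5) (4,2) (5,6) (6,3)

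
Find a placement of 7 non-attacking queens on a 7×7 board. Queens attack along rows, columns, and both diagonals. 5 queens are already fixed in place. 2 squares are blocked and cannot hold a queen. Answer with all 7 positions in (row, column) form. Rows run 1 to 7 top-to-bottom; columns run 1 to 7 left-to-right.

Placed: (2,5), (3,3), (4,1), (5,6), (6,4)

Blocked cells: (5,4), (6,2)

(1,7) (2,5) (3,3) (4,1) (5,6) (6,4) (7,2)

Row 1: attacked by (2,5)→{4,5,6}; (3,3)→{1,3,5}; (4,1)→{1,4}; (5,6)→{2,6}; (6,4)→{4}. Safe: 7. Place at column 7.
Row 7: attacked by (1,7)→{1,7}; (2,5)→{5}; (3,3)→{3,7}; (4,1)→{1,4}; (5,6)→{4,6}; (6,4)→{3,4,5}. Safe: 2. Place at column 2.
Columns [7, 5, 3, 1, 6, 4, 2], r−c [-6, -3, 0, 3, -1, 2, 5], r+c [8, 7, 6, 5, 11, 10, 9] are all distinct, so no two queens attack.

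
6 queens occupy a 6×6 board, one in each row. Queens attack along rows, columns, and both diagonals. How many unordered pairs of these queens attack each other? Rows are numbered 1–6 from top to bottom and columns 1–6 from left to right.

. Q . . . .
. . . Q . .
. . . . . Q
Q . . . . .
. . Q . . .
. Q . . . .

2

Same column: (1,2)–(6,2) (column 2).
Same diagonal: (5,3)–(6,2) (|5−6| = |3−2| = 1).
Total attacking pairs: 2.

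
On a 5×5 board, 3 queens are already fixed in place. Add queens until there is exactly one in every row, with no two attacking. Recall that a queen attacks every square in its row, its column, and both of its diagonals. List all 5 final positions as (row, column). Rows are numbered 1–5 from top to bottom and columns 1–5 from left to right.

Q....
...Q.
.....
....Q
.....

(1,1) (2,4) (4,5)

Row 3: attacked by (1,1)→{1,3}; (2,4)→{3,4,5}; (4,5)→{4,5}. Safe: 2. Place at column 2.
Row 5: attacked by (1,1)→{1,5}; (2,4)→{1,4}; (3,2)→{2,4}; (4,5)→{4,5}. Safe: 3. Place at column 3.
Columns [1, 4, 2, 5, 3], r−c [0, -2, 1, -1, 2], r+c [2, 6, 5, 9, 8] are all distinct, so no two queens attack.

(1,1) (2,4) (3,2) (4,5) (5,3)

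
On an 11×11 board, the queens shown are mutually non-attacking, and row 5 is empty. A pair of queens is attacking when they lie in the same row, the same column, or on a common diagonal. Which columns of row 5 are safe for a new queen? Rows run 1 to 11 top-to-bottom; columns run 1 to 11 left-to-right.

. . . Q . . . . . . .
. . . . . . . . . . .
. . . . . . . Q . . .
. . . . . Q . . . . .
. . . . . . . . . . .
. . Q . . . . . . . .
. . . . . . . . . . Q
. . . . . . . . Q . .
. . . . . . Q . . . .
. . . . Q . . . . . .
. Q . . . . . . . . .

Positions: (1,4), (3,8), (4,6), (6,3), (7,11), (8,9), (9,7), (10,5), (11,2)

(1,4) attacks row 5 at column 4 and diagonals 8.
(3,8) attacks row 5 at column 8 and diagonals 6, 10.
(4,6) attacks row 5 at column 6 and diagonals 5, 7.
(6,3) attacks row 5 at column 3 and diagonals 2, 4.
(7,11) attacks row 5 at column 11 and diagonals 9.
(8,9) attacks row 5 at column 9 and diagonals 6.
(9,7) attacks row 5 at column 7 and diagonals 3, 11.
(10,5) attacks row 5 at column 5 and diagonals 10.
(11,2) attacks row 5 at column 2 and diagonals 8.
Attacked columns: {2, 3, 4, 5, 6, 7, 8, 9, 10, 11}. Safe: {1}.

columns 1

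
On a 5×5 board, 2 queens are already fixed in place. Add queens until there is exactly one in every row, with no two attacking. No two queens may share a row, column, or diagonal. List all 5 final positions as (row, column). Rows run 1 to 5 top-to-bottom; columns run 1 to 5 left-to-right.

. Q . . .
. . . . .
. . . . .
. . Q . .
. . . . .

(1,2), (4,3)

Row 2: attacked by (1,2)→{1,2,3}; (4,3)→{1,3,5}. Safe: 4. Place at column 4.
Row 3: attacked by (1,2)→{2,4}; (2,4)→{3,4,5}; (4,3)→{2,3,4}. Safe: 1. Place at column 1.
Row 5: attacked by (1,2)→{2}; (2,4)→{1,4}; (3,1)→{1,3}; (4,3)→{2,3,4}. Safe: 5. Place at column 5.
Columns [2, 4, 1, 3, 5], r−c [-1, -2, 2, 1, 0], r+c [3, 6, 4, 7, 10] are all distinct, so no two queens attack.

(1,2) (2,4) (3,1) (4,3) (5,5)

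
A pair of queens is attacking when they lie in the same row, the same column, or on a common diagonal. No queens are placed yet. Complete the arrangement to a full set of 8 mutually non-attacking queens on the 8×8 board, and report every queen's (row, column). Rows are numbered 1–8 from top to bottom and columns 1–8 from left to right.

(1,7) (2,3) (3,1) (4,6) (5,8) (6,5) (7,2) (8,4)

Row 1: Safe: 1, 2, 3, 4, 5, 6, 7, 8. Place at column 7.
Row 2: attacked by (1,7)→{6,7,8}. Safe: 1, 2, 3, 4, 5. Place at column 3.
Row 3: attacked by (1,7)→{5,7}; (2,3)→{2,3,4}. Safe: 1, 6, 8. Place at column 1.
Row 4: attacked by (1,7)→{4,7}; (2,3)→{1,3,5}; (3,1)→{1,2}. Safe: 6, 8. Place at column 6.
Row 5: attacked by (1,7)→{3,7}; (2,3)→{3,6}; (3,1)→{1,3}; (4,6)→{5,6,7}. Safe: 2, 4, 8. Place at column 8.
Row 6: attacked by (1,7)→{2,7}; (2,3)→{3,7}; (3,1)→{1,4}; (4,6)→{4,6,8}; (5,8)→{7,8}. Safe: 5. Place at column 5.
Row 7: attacked by (1,7)→{1,7}; (2,3)→{3,8}; (3,1)→{1,5}; (4,6)→{3,6}; (5,8)→{6,8}; (6,5)→{4,5,6}. Safe: 2. Place at column 2.
Row 8: attacked by (1,7)→{7}; (2,3)→{3}; (3,1)→{1,6}; (4,6)→{2,6}; (5,8)→{5,8}; (6,5)→{3,5,7}; (7,2)→{1,2,3}. Safe: 4. Place at column 4.
Columns [7, 3, 1, 6, 8, 5, 2, 4], r−c [-6, -1, 2, -2, -3, 1, 5, 4], r+c [8, 5, 4, 10, 13, 11, 9, 12] are all distinct, so no two queens attack.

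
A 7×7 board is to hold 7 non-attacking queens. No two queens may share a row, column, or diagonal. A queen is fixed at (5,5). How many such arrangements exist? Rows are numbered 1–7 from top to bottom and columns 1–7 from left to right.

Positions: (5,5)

6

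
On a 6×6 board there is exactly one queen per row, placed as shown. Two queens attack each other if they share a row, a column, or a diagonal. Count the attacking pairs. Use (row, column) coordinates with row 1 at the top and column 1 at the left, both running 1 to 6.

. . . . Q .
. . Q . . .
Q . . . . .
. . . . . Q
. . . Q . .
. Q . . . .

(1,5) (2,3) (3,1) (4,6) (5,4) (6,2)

0

All columns are distinct and no two queens satisfy |Δrow| = |Δcol|, so no pair attacks.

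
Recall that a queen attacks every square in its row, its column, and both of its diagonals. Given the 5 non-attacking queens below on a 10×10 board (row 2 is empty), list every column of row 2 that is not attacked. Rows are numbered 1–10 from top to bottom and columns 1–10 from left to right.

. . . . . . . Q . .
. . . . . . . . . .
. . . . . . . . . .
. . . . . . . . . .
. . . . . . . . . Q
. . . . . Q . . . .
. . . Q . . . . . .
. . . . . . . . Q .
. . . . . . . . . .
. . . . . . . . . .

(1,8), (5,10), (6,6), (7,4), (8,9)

(1,8) attacks row 2 at column 8 and diagonals 7, 9.
(5,10) attacks row 2 at column 10 and diagonals 7.
(6,6) attacks row 2 at column 6 and diagonals 2, 10.
(7,4) attacks row 2 at column 4 and diagonals 9.
(8,9) attacks row 2 at column 9 and diagonals 3.
Attacked columns: {2, 3, 4, 6, 7, 8, 9, 10}. Safe: {1, 5}.

columns 1, 5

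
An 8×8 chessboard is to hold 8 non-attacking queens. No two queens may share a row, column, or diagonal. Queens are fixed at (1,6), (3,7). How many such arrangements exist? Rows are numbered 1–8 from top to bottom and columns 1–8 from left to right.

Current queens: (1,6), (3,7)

7

Branch on row 2: col 1 → 0; col 2 → 2; col 3 → 3; col 4 → 2.
Sum: 0 + 2 + 3 + 2 = 7.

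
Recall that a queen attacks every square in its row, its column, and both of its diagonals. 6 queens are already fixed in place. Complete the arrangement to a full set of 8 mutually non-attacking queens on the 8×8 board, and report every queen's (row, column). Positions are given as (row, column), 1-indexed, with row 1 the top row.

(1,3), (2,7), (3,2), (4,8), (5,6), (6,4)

(1,3) (2,7) (3,2) (4,8) (5,6) (6,4) (7,1) (8,5)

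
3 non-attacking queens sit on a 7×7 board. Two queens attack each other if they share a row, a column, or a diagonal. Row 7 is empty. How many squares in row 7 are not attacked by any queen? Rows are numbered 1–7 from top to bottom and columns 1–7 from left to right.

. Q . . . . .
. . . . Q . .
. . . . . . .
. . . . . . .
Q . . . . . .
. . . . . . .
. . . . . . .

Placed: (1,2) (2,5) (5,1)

3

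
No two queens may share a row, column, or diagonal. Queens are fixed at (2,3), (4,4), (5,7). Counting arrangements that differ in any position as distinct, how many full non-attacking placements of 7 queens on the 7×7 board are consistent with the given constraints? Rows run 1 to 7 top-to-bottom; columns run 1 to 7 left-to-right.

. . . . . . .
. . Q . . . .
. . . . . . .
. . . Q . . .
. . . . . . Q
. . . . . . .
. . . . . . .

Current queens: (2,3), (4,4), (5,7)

1

Branch on row 1: col 5 → 0; col 6 → 1.
Sum: 0 + 1 = 1.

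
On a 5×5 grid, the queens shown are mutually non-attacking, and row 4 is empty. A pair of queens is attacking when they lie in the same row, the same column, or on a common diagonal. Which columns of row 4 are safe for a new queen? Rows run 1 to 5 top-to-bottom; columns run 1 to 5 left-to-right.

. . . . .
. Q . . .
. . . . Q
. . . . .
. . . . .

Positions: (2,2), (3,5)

(2,2) attacks row 4 at column 2 and diagonals 4.
(3,5) attacks row 4 at column 5 and diagonals 4.
Attacked columns: {2, 4, 5}. Safe: {1, 3}.

columns 1, 3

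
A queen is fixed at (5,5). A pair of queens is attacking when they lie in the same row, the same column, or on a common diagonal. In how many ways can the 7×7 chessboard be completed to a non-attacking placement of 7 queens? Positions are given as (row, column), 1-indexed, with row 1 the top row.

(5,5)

Branch on row 1: col 2 → 1; col 3 → 2; col 4 → 1; col 6 → 1; col 7 → 1.
Sum: 1 + 2 + 1 + 1 + 1 = 6.

6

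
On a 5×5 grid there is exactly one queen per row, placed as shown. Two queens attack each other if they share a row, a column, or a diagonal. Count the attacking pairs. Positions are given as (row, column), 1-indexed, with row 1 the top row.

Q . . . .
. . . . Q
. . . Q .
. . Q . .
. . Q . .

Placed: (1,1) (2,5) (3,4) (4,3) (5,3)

4

Same column: (4,3)–(5,3) (column 3).
Same diagonal: (2,5)–(3,4) (|2−3| = |5−4| = 1); (2,5)–(4,3) (|2−4| = |5−3| = 2); (3,4)–(4,3) (|3−4| = |4−3| = 1).
Total attacking pairs: 4.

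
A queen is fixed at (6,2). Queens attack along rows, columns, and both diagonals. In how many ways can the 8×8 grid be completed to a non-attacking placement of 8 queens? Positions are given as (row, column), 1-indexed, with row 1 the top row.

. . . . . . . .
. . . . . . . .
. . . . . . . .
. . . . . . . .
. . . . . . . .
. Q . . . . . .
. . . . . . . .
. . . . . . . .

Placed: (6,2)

14

Branch on row 1: col 1 → 1; col 3 → 2; col 4 → 3; col 5 → 3; col 6 → 4; col 8 → 1.
Sum: 1 + 2 + 3 + 3 + 4 + 1 = 14.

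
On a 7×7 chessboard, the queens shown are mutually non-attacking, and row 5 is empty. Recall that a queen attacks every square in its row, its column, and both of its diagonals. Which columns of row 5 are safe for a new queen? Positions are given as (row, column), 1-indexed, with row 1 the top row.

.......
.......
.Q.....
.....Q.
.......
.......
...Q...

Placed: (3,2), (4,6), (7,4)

(3,2) attacks row 5 at column 2 and diagonals 4.
(4,6) attacks row 5 at column 6 and diagonals 5, 7.
(7,4) attacks row 5 at column 4 and diagonals 2, 6.
Attacked columns: {2, 4, 5, 6, 7}. Safe: {1, 3}.

columns 1, 3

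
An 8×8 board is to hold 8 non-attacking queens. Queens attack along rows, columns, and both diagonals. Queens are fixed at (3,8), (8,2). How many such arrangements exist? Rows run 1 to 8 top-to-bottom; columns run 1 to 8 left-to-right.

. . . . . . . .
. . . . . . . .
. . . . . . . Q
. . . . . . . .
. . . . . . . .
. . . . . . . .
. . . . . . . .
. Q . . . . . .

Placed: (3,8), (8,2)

3

Branch on row 1: col 1 → 0; col 3 → 1; col 4 → 1; col 5 → 1; col 7 → 0.
Sum: 0 + 1 + 1 + 1 + 0 = 3.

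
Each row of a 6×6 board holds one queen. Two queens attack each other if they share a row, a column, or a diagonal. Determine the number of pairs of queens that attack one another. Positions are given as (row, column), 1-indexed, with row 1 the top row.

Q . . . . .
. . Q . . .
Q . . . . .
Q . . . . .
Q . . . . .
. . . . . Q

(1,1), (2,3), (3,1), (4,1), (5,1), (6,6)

Same column: (1,1)–(3,1) (column 1); (1,1)–(4,1) (column 1); (1,1)–(5,1) (column 1); (3,1)–(4,1) (column 1); (3,1)–(5,1) (column 1); (4,1)–(5,1) (column 1).
Same diagonal: (1,1)–(6,6) (|1−6| = |1−6| = 5); (2,3)–(4,1) (|2−4| = |3−1| = 2).
Total attacking pairs: 8.

8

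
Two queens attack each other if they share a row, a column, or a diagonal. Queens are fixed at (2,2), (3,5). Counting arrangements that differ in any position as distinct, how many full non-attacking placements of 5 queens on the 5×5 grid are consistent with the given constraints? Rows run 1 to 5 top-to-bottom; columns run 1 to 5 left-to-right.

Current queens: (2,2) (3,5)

1

Branch on row 1: col 4 → 1.
Sum: 1 = 1.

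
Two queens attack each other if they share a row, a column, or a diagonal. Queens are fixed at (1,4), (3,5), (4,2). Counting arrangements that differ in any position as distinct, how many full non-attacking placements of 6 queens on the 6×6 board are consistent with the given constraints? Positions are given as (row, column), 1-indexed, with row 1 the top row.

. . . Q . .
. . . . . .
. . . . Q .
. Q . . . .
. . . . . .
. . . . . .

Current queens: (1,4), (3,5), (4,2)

Branch on row 2: col 1 → 1.
Sum: 1 = 1.

1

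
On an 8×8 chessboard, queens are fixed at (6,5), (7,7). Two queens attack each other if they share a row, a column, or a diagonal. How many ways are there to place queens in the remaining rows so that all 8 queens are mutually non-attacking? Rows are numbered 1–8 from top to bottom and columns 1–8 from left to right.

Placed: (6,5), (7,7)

4

Branch on row 1: col 2 → 1; col 3 → 2; col 4 → 0; col 6 → 0; col 8 → 1.
Sum: 1 + 2 + 0 + 0 + 1 = 4.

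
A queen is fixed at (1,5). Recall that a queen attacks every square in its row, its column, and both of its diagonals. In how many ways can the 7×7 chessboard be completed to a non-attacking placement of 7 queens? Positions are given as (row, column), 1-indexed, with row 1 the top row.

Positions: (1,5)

Branch on row 2: col 1 → 2; col 2 → 1; col 3 → 1; col 7 → 2.
Sum: 2 + 1 + 1 + 2 = 6.

6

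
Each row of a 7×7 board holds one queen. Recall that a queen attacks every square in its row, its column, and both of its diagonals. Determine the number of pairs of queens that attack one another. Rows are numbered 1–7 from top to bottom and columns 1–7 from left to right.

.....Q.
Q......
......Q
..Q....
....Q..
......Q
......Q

Same column: (3,7)–(6,7) (column 7); (3,7)–(7,7) (column 7); (6,7)–(7,7) (column 7).
Same diagonal: (1,6)–(4,3) (|1−4| = |6−3| = 3); (2,1)–(4,3) (|2−4| = |1−3| = 2); (3,7)–(5,5) (|3−5| = |7−5| = 2); (5,5)–(7,7) (|5−7| = |5−7| = 2).
Total attacking pairs: 7.

7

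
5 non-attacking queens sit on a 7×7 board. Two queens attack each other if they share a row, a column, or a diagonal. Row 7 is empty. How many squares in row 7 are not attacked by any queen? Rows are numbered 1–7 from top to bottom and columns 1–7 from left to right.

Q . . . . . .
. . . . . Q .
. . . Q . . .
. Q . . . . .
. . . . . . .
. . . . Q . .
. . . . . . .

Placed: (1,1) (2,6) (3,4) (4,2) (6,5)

1

(1,1) attacks row 7 at column 1 and diagonals 7.
(2,6) attacks row 7 at column 6 and diagonals 1.
(3,4) attacks row 7 at column 4.
(4,2) attacks row 7 at column 2 and diagonals 5.
(6,5) attacks row 7 at column 5 and diagonals 4, 6.
Attacked columns: {1, 2, 4, 5, 6, 7}. Safe: {3}.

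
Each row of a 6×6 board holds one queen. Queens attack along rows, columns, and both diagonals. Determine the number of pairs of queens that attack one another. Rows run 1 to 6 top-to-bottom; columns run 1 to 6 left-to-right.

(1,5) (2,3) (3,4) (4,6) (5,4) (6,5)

4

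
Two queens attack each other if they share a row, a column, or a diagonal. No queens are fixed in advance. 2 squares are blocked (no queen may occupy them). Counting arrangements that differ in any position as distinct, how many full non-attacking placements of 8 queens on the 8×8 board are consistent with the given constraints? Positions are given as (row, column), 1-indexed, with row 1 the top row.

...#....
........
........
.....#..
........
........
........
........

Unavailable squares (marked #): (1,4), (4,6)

63

Branch on row 1: col 1 → 2; col 2 → 7; col 3 → 16; col 5 → 12; col 6 → 16; col 7 → 7; col 8 → 3.
Sum: 2 + 7 + 16 + 12 + 16 + 7 + 3 = 63.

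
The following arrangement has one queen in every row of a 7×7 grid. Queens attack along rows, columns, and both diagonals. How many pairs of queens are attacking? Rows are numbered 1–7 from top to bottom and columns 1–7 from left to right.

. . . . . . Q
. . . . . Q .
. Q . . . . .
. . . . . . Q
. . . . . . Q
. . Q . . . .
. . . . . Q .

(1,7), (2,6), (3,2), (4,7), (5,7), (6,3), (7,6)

Same column: (1,7)–(4,7) (column 7); (1,7)–(5,7) (column 7); (2,6)–(7,6) (column 6); (4,7)–(5,7) (column 7).
Same diagonal: (1,7)–(2,6) (|1−2| = |7−6| = 1); (3,2)–(7,6) (|3−7| = |2−6| = 4).
Total attacking pairs: 6.

6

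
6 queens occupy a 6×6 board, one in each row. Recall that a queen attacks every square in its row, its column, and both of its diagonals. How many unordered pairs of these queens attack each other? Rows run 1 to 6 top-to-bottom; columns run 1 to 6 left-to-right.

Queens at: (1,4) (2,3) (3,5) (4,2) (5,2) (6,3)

Same column: (2,3)–(6,3) (column 3); (4,2)–(5,2) (column 2).
Same diagonal: (1,4)–(2,3) (|1−2| = |4−3| = 1); (5,2)–(6,3) (|5−6| = |2−3| = 1).
Total attacking pairs: 4.

4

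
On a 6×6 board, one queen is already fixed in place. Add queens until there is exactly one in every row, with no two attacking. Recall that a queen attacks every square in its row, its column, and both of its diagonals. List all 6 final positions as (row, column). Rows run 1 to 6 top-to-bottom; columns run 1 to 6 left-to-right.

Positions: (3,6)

(1,2) (2,4) (3,6) (4,1) (5,3) (6,5)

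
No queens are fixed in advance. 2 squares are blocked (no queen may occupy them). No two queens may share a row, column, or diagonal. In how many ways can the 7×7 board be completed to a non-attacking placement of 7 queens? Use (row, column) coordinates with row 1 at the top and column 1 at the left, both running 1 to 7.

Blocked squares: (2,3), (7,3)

28

Branch on row 1: col 1 → 2; col 2 → 7; col 3 → 6; col 4 → 5; col 5 → 3; col 6 → 3; col 7 → 2.
Sum: 2 + 7 + 6 + 5 + 3 + 3 + 2 = 28.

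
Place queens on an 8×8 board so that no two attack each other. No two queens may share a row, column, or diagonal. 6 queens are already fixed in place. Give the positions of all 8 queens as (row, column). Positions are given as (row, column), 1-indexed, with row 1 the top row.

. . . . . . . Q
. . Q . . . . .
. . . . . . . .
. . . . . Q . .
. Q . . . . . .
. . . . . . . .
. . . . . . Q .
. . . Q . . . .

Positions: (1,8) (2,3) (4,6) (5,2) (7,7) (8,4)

(1,8) (2,3) (3,1) (4,6) (5,2) (6,5) (7,7) (8,4)

Row 3: attacked by (1,8)→{6,8}; (2,3)→{2,3,4}; (4,6)→{5,6,7}; (5,2)→{2,4}; (7,7)→{3,7}; (8,4)→{4}. Safe: 1. Place at column 1.
Row 6: attacked by (1,8)→{3,8}; (2,3)→{3,7}; (3,1)→{1,4}; (4,6)→{4,6,8}; (5,2)→{1,2,3}; (7,7)→{6,7,8}; (8,4)→{2,4,6}. Safe: 5. Place at column 5.
Columns [8, 3, 1, 6, 2, 5, 7, 4], r−c [-7, -1, 2, -2, 3, 1, 0, 4], r+c [9, 5, 4, 10, 7, 11, 14, 12] are all distinct, so no two queens attack.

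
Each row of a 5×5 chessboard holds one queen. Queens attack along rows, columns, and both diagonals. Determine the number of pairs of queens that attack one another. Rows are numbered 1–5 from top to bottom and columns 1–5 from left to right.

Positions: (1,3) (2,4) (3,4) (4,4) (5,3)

Same column: (1,3)–(5,3) (column 3); (2,4)–(3,4) (column 4); (2,4)–(4,4) (column 4); (3,4)–(4,4) (column 4).
Same diagonal: (1,3)–(2,4) (|1−2| = |3−4| = 1); (4,4)–(5,3) (|4−5| = |4−3| = 1).
Total attacking pairs: 6.

6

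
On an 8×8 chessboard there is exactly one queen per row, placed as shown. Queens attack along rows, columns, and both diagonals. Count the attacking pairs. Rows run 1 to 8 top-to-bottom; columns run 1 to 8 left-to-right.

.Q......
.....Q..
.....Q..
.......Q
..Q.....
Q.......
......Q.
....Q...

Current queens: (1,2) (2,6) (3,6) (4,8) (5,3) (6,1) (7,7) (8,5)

Same column: (2,6)–(3,6) (column 6).
Same diagonal: (2,6)–(4,8) (|2−4| = |6−8| = 2); (2,6)–(5,3) (|2−5| = |6−3| = 3).
Total attacking pairs: 3.

3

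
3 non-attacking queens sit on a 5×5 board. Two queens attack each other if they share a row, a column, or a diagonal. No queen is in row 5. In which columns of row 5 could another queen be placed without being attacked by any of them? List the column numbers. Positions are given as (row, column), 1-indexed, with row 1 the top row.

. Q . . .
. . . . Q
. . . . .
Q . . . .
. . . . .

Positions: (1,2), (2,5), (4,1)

columns 3, 4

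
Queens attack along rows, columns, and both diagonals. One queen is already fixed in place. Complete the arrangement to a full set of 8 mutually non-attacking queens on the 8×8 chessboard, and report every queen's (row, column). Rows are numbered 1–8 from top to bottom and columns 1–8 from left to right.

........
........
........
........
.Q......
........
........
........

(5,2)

Row 1: attacked by (5,2)→{2,6}. Safe: 1, 3, 4, 5, 7, 8. Place at column 1.
Row 2: attacked by (1,1)→{1,2}; (5,2)→{2,5}. Safe: 3, 4, 6, 7, 8. Place at column 7.
Row 3: attacked by (1,1)→{1,3}; (2,7)→{6,7,8}; (5,2)→{2,4}. Safe: 5. Place at column 5.
Row 4: attacked by (1,1)→{1,4}; (2,7)→{5,7}; (3,5)→{4,5,6}; (5,2)→{1,2,3}. Safe: 8. Place at column 8.
Row 6: attacked by (1,1)→{1,6}; (2,7)→{3,7}; (3,5)→{2,5,8}; (4,8)→{6,8}; (5,2)→{1,2,3}. Safe: 4. Place at column 4.
Row 7: attacked by (1,1)→{1,7}; (2,7)→{2,7}; (3,5)→{1,5}; (4,8)→{5,8}; (5,2)→{2,4}; (6,4)→{3,4,5}. Safe: 6. Place at column 6.
Row 8: attacked by (1,1)→{1,8}; (2,7)→{1,7}; (3,5)→{5}; (4,8)→{4,8}; (5,2)→{2,5}; (6,4)→{2,4,6}; (7,6)→{5,6,7}. Safe: 3. Place at column 3.
Columns [1, 7, 5, 8, 2, 4, 6, 3], r−c [0, -5, -2, -4, 3, 2, 1, 5], r+c [2, 9, 8, 12, 7, 10, 13, 11] are all distinct, so no two queens attack.

(1,1) (2,7) (3,5) (4,8) (5,2) (6,4) (7,6) (8,3)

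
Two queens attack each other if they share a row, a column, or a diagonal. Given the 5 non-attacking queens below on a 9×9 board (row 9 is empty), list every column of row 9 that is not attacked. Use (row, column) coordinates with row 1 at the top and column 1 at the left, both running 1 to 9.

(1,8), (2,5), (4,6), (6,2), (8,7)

columns 3, 4, 9

(1,8) attacks row 9 at column 8.
(2,5) attacks row 9 at column 5.
(4,6) attacks row 9 at column 6 and diagonals 1.
(6,2) attacks row 9 at column 2 and diagonals 5.
(8,7) attacks row 9 at column 7 and diagonals 6, 8.
Attacked columns: {1, 2, 5, 6, 7, 8}. Safe: {3, 4, 9}.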